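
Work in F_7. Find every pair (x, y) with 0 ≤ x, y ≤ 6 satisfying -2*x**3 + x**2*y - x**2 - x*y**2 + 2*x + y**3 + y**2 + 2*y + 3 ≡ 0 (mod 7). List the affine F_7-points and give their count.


Affine F_7-points: {(0, 1), (0, 4), (2, 1), (2, 6), (4, 0), (4, 5), (5, 1), (5, 4), (5, 6), (6, 3), (6, 6)}; count = 11.

For each of the 49 pairs (x, y) ∈ F_7², evaluate f(x, y) mod 7. Record the zeros.
  x = 0: [0↦3, 1↦0, 2↦5, 3↦3, 4↦0, 5↦2, 6↦1]  zeros at y ∈ {1, 4}
  x = 1: [0↦2, 1↦6, 2↦2, 3↦3, 4↦1, 5↦2, 6↦5]  zeros at y ∈ ∅
  x = 2: [0↦1, 1↦0, 2↦3, 3↦2, 4↦3, 5↦5, 6↦0]  zeros at y ∈ {1, 6}
  x = 3: [0↦2, 1↦5, 2↦3, 3↦2, 4↦1, 5↦6, 6↦2]  zeros at y ∈ ∅
  x = 4: [0↦0, 1↦2, 2↦4, 3↦5, 4↦4, 5↦0, 6↦6]  zeros at y ∈ {0, 5}
  x = 5: [0↦4, 1↦0, 2↦1, 3↦6, 4↦0, 5↦3, 6↦0]  zeros at y ∈ {1, 4, 6}
  x = 6: [0↦2, 1↦1, 2↦3, 3↦0, 4↦5, 5↦3, 6↦0]  zeros at y ∈ {3, 6}
Collecting zeros: affine points = {(0, 1), (0, 4), (2, 1), (2, 6), (4, 0), (4, 5), (5, 1), (5, 4), (5, 6), (6, 3), (6, 6)}.
Total count |C(F_7)_aff| = 11.


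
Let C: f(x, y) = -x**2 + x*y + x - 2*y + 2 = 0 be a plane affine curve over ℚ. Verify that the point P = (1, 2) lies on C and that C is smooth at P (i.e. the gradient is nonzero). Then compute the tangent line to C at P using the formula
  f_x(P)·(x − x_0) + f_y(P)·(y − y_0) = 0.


Tangent line at P: x - y + 1 = 0.

Step 1: f(1, 2) = 0, so P lies on C.
Step 2: partial derivatives
  f_x(x, y) = -2*x + y + 1, f_y(x, y) = x - 2.
  f_x(P) = 1, f_y(P) = -1 (gradient nonzero, so P is smooth).
Step 3: tangent line at P: 1·(x − 1) + -1·(y − 2) = 0.
Expanding: x - y + 1 = 0.


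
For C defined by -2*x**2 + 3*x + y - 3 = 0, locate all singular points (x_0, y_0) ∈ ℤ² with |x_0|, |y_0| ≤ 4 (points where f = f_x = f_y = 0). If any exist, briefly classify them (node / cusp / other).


No singular points in the scanned grid; C is smooth there.

Compute partial derivatives:
  f_x = 3 - 4*x.
  f_y = 1.
f_y = 1 is a nonzero constant, so f_y never vanishes: no point (x, y) can satisfy f = f_x = f_y = 0. In particular no (x, y) ∈ {−4, ..., 4}² is singular; the curve is smooth.


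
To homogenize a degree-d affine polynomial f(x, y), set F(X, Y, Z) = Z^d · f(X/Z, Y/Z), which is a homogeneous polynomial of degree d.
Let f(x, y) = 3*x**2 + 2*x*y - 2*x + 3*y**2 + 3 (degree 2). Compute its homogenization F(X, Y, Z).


F(X, Y, Z) = 3*X**2 + 2*X*Y - 2*X*Z + 3*Y**2 + 3*Z**2

deg(f) = 2.
Substitute x = X/Z, y = Y/Z into f, then multiply by Z^2.
  monomial 3·x^2·y^0 ↦ 3·X^2·Y^0·Z^0.
  monomial 2·x^1·y^1 ↦ 2·X^1·Y^1·Z^0.
  monomial -2·x^1·y^0 ↦ -2·X^1·Y^0·Z^1.
  monomial 3·x^0·y^2 ↦ 3·X^0·Y^2·Z^0.
  monomial 3·x^0·y^0 ↦ 3·X^0·Y^0·Z^2.
Collecting: F(X, Y, Z) = 3*X**2 + 2*X*Y - 2*X*Z + 3*Y**2 + 3*Z**2.


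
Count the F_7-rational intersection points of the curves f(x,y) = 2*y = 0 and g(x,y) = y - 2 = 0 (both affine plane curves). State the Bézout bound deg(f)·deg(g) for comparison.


Common zeros: ∅; count = 0; Bézout bound = 1.

deg(f) = 1, deg(g) = 1, so Bézout bound = 1.
Scan x ∈ F_7. For each x, list the y ∈ F_7 with f(x, y) ≡ 0 and those with g(x, y) ≡ 0 (mod 7); the common zeros in that column are the intersection.
  x = 0: f ≡ 0 at y ∈ {0}; g ≡ 0 at y ∈ {2}; common: ∅.
  x = 1: f ≡ 0 at y ∈ {0}; g ≡ 0 at y ∈ {2}; common: ∅.
  x = 2: f ≡ 0 at y ∈ {0}; g ≡ 0 at y ∈ {2}; common: ∅.
  x = 3: f ≡ 0 at y ∈ {0}; g ≡ 0 at y ∈ {2}; common: ∅.
  x = 4: f ≡ 0 at y ∈ {0}; g ≡ 0 at y ∈ {2}; common: ∅.
  x = 5: f ≡ 0 at y ∈ {0}; g ≡ 0 at y ∈ {2}; common: ∅.
  x = 6: f ≡ 0 at y ∈ {0}; g ≡ 0 at y ∈ {2}; common: ∅.
Collecting: common zeros = ∅, so the count is 0.
Comparison with the Bézout bound: 0 ≤ 1 = deg(f)·deg(g), as expected for curves with no common component (the affine F_7-count falls short of the bound because intersections may lie at infinity, over extension fields, or carry multiplicity).


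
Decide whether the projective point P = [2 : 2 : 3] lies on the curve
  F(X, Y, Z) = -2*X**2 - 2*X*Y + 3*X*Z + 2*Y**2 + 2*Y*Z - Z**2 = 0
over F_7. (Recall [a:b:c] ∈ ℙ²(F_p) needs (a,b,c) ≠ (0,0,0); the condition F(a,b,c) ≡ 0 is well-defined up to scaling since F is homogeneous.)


F(2,2,3) ≡ 6 (mod 7); P is NOT on the curve.

Evaluate F(2, 2, 3) term-by-term (mod 7).
  -2*X**2 ↦ -2·4·1·1 = -8
  -2*X*Y ↦ -2·2·2·1 = -8
  3*X*Z ↦ 3·2·1·3 = 18
  2*Y**2 ↦ 2·1·4·1 = 8
  2*Y*Z ↦ 2·1·2·3 = 12
  -Z**2 ↦ -1·1·1·9 = -9
Sum: F(2, 2, 3) = (-8) + (-8) + (18) + (8) + (12) + (-9) = 13.
Reducing mod 7: 13 ≡ 6 (mod 7).
Since F(a, b, c) ≡ 6 ≠ 0 (mod 7), P does NOT lie on the curve.


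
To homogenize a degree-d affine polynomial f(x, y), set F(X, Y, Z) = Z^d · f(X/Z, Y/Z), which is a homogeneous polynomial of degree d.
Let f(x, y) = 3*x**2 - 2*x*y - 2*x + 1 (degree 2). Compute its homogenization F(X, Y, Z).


F(X, Y, Z) = 3*X**2 - 2*X*Y - 2*X*Z + Z**2

deg(f) = 2.
Substitute x = X/Z, y = Y/Z into f, then multiply by Z^2.
  monomial 3·x^2·y^0 ↦ 3·X^2·Y^0·Z^0.
  monomial -2·x^1·y^1 ↦ -2·X^1·Y^1·Z^0.
  monomial -2·x^1·y^0 ↦ -2·X^1·Y^0·Z^1.
  monomial 1·x^0·y^0 ↦ 1·X^0·Y^0·Z^2.
Collecting: F(X, Y, Z) = 3*X**2 - 2*X*Y - 2*X*Z + Z**2.


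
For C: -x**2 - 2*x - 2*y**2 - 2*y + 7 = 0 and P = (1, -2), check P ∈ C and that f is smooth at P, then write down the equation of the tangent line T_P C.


Tangent line at P: -4*x + 6*y + 16 = 0.

Step 1: f(1, -2) = 0, so P lies on C.
Step 2: partial derivatives
  f_x(x, y) = -2*x - 2, f_y(x, y) = -4*y - 2.
  f_x(P) = -4, f_y(P) = 6 (gradient nonzero, so P is smooth).
Step 3: tangent line at P: -4·(x − 1) + 6·(y − -2) = 0.
Expanding: -4*x + 6*y + 16 = 0.


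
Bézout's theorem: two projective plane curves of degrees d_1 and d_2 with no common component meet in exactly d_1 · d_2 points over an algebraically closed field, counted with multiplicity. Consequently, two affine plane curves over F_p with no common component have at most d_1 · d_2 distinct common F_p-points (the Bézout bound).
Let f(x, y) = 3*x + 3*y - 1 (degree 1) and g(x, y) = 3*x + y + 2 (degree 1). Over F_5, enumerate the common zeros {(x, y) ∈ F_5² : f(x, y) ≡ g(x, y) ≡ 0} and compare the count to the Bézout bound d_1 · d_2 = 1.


Common zeros: {(3, 4)}; count = 1; Bézout bound = 1.

deg(f) = 1, deg(g) = 1, so Bézout bound = 1.
Scan x ∈ F_5. For each x, list the y ∈ F_5 with f(x, y) ≡ 0 and those with g(x, y) ≡ 0 (mod 5); the common zeros in that column are the intersection.
  x = 0: f ≡ 0 at y ∈ {2}; g ≡ 0 at y ∈ {3}; common: ∅.
  x = 1: f ≡ 0 at y ∈ {1}; g ≡ 0 at y ∈ {0}; common: ∅.
  x = 2: f ≡ 0 at y ∈ {0}; g ≡ 0 at y ∈ {2}; common: ∅.
  x = 3: f ≡ 0 at y ∈ {4}; g ≡ 0 at y ∈ {4}; common: {4}.
  x = 4: f ≡ 0 at y ∈ {3}; g ≡ 0 at y ∈ {1}; common: ∅.
Collecting: common zeros = {(3, 4)}, so the count is 1.
Comparison with the Bézout bound: 1 ≤ 1 = deg(f)·deg(g), as expected for curves with no common component (the bound is attained).


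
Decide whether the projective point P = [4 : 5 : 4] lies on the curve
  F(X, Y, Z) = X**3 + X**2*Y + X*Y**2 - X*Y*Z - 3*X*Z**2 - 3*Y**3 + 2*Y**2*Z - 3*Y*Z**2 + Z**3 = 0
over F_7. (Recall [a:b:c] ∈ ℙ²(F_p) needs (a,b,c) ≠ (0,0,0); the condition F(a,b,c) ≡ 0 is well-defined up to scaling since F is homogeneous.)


F(4,5,4) ≡ 6 (mod 7); P is NOT on the curve.

Evaluate F(4, 5, 4) term-by-term (mod 7).
  X**3 ↦ 1·64·1·1 = 64
  X**2*Y ↦ 1·16·5·1 = 80
  X*Y**2 ↦ 1·4·25·1 = 100
  -X*Y*Z ↦ -1·4·5·4 = -80
  -3*X*Z**2 ↦ -3·4·1·16 = -192
  -3*Y**3 ↦ -3·1·125·1 = -375
  2*Y**2*Z ↦ 2·1·25·4 = 200
  -3*Y*Z**2 ↦ -3·1·5·16 = -240
  Z**3 ↦ 1·1·1·64 = 64
Sum: F(4, 5, 4) = (64) + (80) + (100) + (-80) + (-192) + (-375) + (200) + (-240) + (64) = -379.
Reducing mod 7: -379 ≡ 6 (mod 7).
Since F(a, b, c) ≡ 6 ≠ 0 (mod 7), P does NOT lie on the curve.


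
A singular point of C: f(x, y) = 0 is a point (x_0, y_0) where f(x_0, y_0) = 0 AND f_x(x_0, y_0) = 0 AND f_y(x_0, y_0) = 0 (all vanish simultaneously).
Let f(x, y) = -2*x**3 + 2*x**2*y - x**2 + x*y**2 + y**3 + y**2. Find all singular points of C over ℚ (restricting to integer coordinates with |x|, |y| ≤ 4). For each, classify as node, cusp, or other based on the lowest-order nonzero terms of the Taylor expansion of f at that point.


Singular points: {(0, 0)}; classification: node.

Compute partial derivatives:
  f_x = -6*x**2 + 4*x*y - 2*x + y**2.
  f_y = 2*x**2 + 2*x*y + 3*y**2 + 2*y.
Scan x_0 ∈ {−4, ..., 4}. For each x_0, f_y(x_0, y) is a polynomial in y; find its integer roots y ∈ {−4, ..., 4}, then test f_x and f at those candidates.
  x = -4: f_y(-4, y) = 3*y**2 - 6*y + 32; no integer root y with |y| ≤ 4.
  x = -3: f_y(-3, y) = 3*y**2 - 4*y + 18; no integer root y with |y| ≤ 4.
  x = -2: f_y(-2, y) = 3*y**2 - 2*y + 8; no integer root y with |y| ≤ 4.
  x = -1: f_y(-1, y) = 3*y**2 + 2; no integer root y with |y| ≤ 4.
  x = 0: f_y(0, y) = 3*y**2 + 2*y; vanishes at y ∈ {0}. (0, 0): f_x = 0, f = 0 — SINGULAR.
  x = 1: f_y(1, y) = 3*y**2 + 4*y + 2; no integer root y with |y| ≤ 4.
  x = 2: f_y(2, y) = 3*y**2 + 6*y + 8; no integer root y with |y| ≤ 4.
  x = 3: f_y(3, y) = 3*y**2 + 8*y + 18; no integer root y with |y| ≤ 4.
  x = 4: f_y(4, y) = 3*y**2 + 10*y + 32; no integer root y with |y| ≤ 4.
Only singular point on the grid: (0, 0).
Classify: substitute x = 0 + u, y = 0 + v and expand: f = -2*u**3 + 2*u**2*v - u**2 + u*v**2 + v**3 + v**2.
No constant or linear terms (consistent with a singular point). Quadratic part: -u**2 + v**2. Cubic part: -2*u**3 + 2*u**2*v + u*v**2 + v**3.
The quadratic part v**2 - u**2 = (v − u)(v + u) splits into two distinct linear factors, so there are two distinct tangent lines y − 0 = ±(x − 0) — this is a node (ordinary double point).
Classification: node.


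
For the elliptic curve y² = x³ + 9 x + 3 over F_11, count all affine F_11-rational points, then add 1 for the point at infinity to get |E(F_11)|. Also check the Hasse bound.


Affine points = {(0, 5), (0, 6), (4, 2), (4, 9), (6, 3), (6, 8), (8, 2), (8, 9), (10, 2), (10, 9)}; affine count = 10; |E(F_11)| = 11.

Discriminant check: Δ ∝ 4a³ + 27b² = 4·9³ + 27·3² = 4·729 + 27·9 ≡ 2 (mod 11). Nonzero ⇒ E is nonsingular.
For each x ∈ F_11, compute rhs = x³ + 9·x + 3 mod 11, then count y ∈ F_11 with y² ≡ rhs.
  x = 0: rhs = 3, matching y values: 5, 6 (2 points).
  x = 1: rhs = 2, matching y values: none (0 points).
  x = 2: rhs = 7, matching y values: none (0 points).
  x = 3: rhs = 2, matching y values: none (0 points).
  x = 4: rhs = 4, matching y values: 2, 9 (2 points).
  x = 5: rhs = 8, matching y values: none (0 points).
  x = 6: rhs = 9, matching y values: 3, 8 (2 points).
  x = 7: rhs = 2, matching y values: none (0 points).
  x = 8: rhs = 4, matching y values: 2, 9 (2 points).
  x = 9: rhs = 10, matching y values: none (0 points).
  x = 10: rhs = 4, matching y values: 2, 9 (2 points).
Total affine count: 10.
Full point count |E(F_11)| = 10 + 1 = 11.
Hasse bound: |11 − (11+1)| = |-1| = 1 ≤ 2√11 ≈ 6.6332 ✓.


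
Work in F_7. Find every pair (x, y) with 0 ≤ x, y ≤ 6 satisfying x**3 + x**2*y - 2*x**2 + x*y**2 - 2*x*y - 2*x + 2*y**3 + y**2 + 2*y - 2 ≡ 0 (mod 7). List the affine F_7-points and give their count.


Affine F_7-points: {(1, 1), (1, 2), (1, 3), (2, 5), (2, 6), (5, 0)}; count = 6.

For each of the 49 pairs (x, y) ∈ F_7², evaluate f(x, y) mod 7. Record the zeros.
  x = 0: [0↦5, 1↦3, 2↦1, 3↦4, 4↦3, 5↦3, 6↦2]  zeros at y ∈ ∅
  x = 1: [0↦2, 1↦0, 2↦0, 3↦0, 4↦5, 5↦6, 6↦1]  zeros at y ∈ {1, 2, 3}
  x = 2: [0↦1, 1↦1, 2↦5, 3↦4, 4↦3, 5↦0, 6↦0]  zeros at y ∈ {5, 6}
  x = 3: [0↦1, 1↦5, 2↦1, 3↦1, 4↦3, 5↦5, 6↦5]  zeros at y ∈ ∅
  x = 4: [0↦1, 1↦4, 2↦1, 3↦4, 4↦4, 5↦6, 6↦1]  zeros at y ∈ ∅
  x = 5: [0↦0, 1↦4, 2↦4, 3↦5, 4↦5, 5↦2, 6↦1]  zeros at y ∈ {0}
  x = 6: [0↦4, 1↦4, 2↦2, 3↦3, 4↦5, 5↦6, 6↦4]  zeros at y ∈ ∅
Collecting zeros: affine points = {(1, 1), (1, 2), (1, 3), (2, 5), (2, 6), (5, 0)}.
Total count |C(F_7)_aff| = 6.


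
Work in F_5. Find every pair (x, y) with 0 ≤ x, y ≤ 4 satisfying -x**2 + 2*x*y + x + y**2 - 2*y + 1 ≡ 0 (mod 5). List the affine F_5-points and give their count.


Affine F_5-points: {(0, 1), (1, 2), (1, 3), (3, 0), (3, 1), (4, 2)}; count = 6.

For each of the 25 pairs (x, y) ∈ F_5², evaluate f(x, y) mod 5. Record the zeros.
  x = 0: [0↦1, 1↦0, 2↦1, 3↦4, 4↦4]  zeros at y ∈ {1}
  x = 1: [0↦1, 1↦2, 2↦0, 3↦0, 4↦2]  zeros at y ∈ {2, 3}
  x = 2: [0↦4, 1↦2, 2↦2, 3↦4, 4↦3]  zeros at y ∈ ∅
  x = 3: [0↦0, 1↦0, 2↦2, 3↦1, 4↦2]  zeros at y ∈ {0, 1}
  x = 4: [0↦4, 1↦1, 2↦0, 3↦1, 4↦4]  zeros at y ∈ {2}
Collecting zeros: affine points = {(0, 1), (1, 2), (1, 3), (3, 0), (3, 1), (4, 2)}.
Total count |C(F_5)_aff| = 6.


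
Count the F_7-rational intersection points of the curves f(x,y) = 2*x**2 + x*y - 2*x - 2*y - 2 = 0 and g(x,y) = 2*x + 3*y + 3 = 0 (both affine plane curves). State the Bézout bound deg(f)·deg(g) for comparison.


Common zeros: {(0, 6), (3, 4)}; count = 2; Bézout bound = 2.

deg(f) = 2, deg(g) = 1, so Bézout bound = 2.
Scan x ∈ F_7. For each x, list the y ∈ F_7 with f(x, y) ≡ 0 and those with g(x, y) ≡ 0 (mod 7); the common zeros in that column are the intersection.
  x = 0: f ≡ 0 at y ∈ {6}; g ≡ 0 at y ∈ {6}; common: {6}.
  x = 1: f ≡ 0 at y ∈ {5}; g ≡ 0 at y ∈ {3}; common: ∅.
  x = 2: f ≡ 0 at y ∈ ∅; g ≡ 0 at y ∈ {0}; common: ∅.
  x = 3: f ≡ 0 at y ∈ {4}; g ≡ 0 at y ∈ {4}; common: {4}.
  x = 4: f ≡ 0 at y ∈ {3}; g ≡ 0 at y ∈ {1}; common: ∅.
  x = 5: f ≡ 0 at y ∈ {6}; g ≡ 0 at y ∈ {5}; common: ∅.
  x = 6: f ≡ 0 at y ∈ {3}; g ≡ 0 at y ∈ {2}; common: ∅.
Collecting: common zeros = {(0, 6), (3, 4)}, so the count is 2.
Comparison with the Bézout bound: 2 ≤ 2 = deg(f)·deg(g), as expected for curves with no common component (the bound is attained).


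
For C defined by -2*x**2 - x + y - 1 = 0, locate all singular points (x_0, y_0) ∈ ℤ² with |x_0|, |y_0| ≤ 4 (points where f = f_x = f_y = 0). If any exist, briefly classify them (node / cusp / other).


No singular points in the scanned grid; C is smooth there.

Compute partial derivatives:
  f_x = -4*x - 1.
  f_y = 1.
f_y = 1 is a nonzero constant, so f_y never vanishes: no point (x, y) can satisfy f = f_x = f_y = 0. In particular no (x, y) ∈ {−4, ..., 4}² is singular; the curve is smooth.


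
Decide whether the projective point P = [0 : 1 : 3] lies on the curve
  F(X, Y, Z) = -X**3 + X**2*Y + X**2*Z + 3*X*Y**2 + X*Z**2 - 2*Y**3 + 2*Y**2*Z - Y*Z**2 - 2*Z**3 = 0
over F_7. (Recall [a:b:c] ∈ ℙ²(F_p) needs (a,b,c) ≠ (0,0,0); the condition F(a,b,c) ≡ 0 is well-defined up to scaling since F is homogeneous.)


F(0,1,3) ≡ 4 (mod 7); P is NOT on the curve.

Evaluate F(0, 1, 3) term-by-term (mod 7).
  -X**3 ↦ -1·0·1·1 = 0
  X**2*Y ↦ 1·0·1·1 = 0
  X**2*Z ↦ 1·0·1·3 = 0
  3*X*Y**2 ↦ 3·0·1·1 = 0
  X*Z**2 ↦ 1·0·1·9 = 0
  -2*Y**3 ↦ -2·1·1·1 = -2
  2*Y**2*Z ↦ 2·1·1·3 = 6
  -Y*Z**2 ↦ -1·1·1·9 = -9
  -2*Z**3 ↦ -2·1·1·27 = -54
Sum: F(0, 1, 3) = (0) + (0) + (0) + (0) + (0) + (-2) + (6) + (-9) + (-54) = -59.
Reducing mod 7: -59 ≡ 4 (mod 7).
Since F(a, b, c) ≡ 4 ≠ 0 (mod 7), P does NOT lie on the curve.


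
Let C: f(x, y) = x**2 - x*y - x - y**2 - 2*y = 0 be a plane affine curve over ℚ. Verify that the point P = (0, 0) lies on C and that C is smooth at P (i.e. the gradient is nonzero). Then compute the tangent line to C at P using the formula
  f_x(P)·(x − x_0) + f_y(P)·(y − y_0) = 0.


Tangent line at P: -x - 2*y = 0.

Step 1: f(0, 0) = 0, so P lies on C.
Step 2: partial derivatives
  f_x(x, y) = 2*x - y - 1, f_y(x, y) = -x - 2*y - 2.
  f_x(P) = -1, f_y(P) = -2 (gradient nonzero, so P is smooth).
Step 3: tangent line at P: -1·(x − 0) + -2·(y − 0) = 0.
Expanding: -x - 2*y = 0.


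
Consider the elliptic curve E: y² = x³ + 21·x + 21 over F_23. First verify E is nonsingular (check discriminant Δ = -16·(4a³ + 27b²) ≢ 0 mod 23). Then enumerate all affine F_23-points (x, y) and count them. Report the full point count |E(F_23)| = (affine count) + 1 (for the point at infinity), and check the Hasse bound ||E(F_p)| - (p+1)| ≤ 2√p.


Affine points = {(2, 5), (2, 18), (4, 10), (4, 13), (6, 8), (6, 15), (10, 9), (10, 14), (12, 0), (14, 0), (15, 10), (15, 13), (17, 1), (17, 22), (20, 0)}; affine count = 15; |E(F_23)| = 16.

Discriminant check: Δ ∝ 4a³ + 27b² = 4·21³ + 27·21² = 4·9261 + 27·441 ≡ 7 (mod 23). Nonzero ⇒ E is nonsingular.
For each x ∈ F_23, compute rhs = x³ + 21·x + 21 mod 23, then count y ∈ F_23 with y² ≡ rhs.
  x = 0: rhs = 21, matching y values: none (0 points).
  x = 1: rhs = 20, matching y values: none (0 points).
  x = 2: rhs = 2, matching y values: 5, 18 (2 points).
  x = 3: rhs = 19, matching y values: none (0 points).
  x = 4: rhs = 8, matching y values: 10, 13 (2 points).
  x = 5: rhs = 21, matching y values: none (0 points).
  x = 6: rhs = 18, matching y values: 8, 15 (2 points).
  x = 7: rhs = 5, matching y values: none (0 points).
  x = 8: rhs = 11, matching y values: none (0 points).
  x = 9: rhs = 19, matching y values: none (0 points).
  x = 10: rhs = 12, matching y values: 9, 14 (2 points).
  x = 11: rhs = 19, matching y values: none (0 points).
  x = 12: rhs = 0, matching y values: 0 (1 points).
  x = 13: rhs = 7, matching y values: none (0 points).
  x = 14: rhs = 0, matching y values: 0 (1 points).
  x = 15: rhs = 8, matching y values: 10, 13 (2 points).
  x = 16: rhs = 14, matching y values: none (0 points).
  x = 17: rhs = 1, matching y values: 1, 22 (2 points).
  x = 18: rhs = 21, matching y values: none (0 points).
  x = 19: rhs = 11, matching y values: none (0 points).
  x = 20: rhs = 0, matching y values: 0 (1 points).
  x = 21: rhs = 17, matching y values: none (0 points).
  x = 22: rhs = 22, matching y values: none (0 points).
Total affine count: 15.
Full point count |E(F_23)| = 15 + 1 = 16.
Hasse bound: |16 − (23+1)| = |-8| = 8 ≤ 2√23 ≈ 9.5917 ✓.


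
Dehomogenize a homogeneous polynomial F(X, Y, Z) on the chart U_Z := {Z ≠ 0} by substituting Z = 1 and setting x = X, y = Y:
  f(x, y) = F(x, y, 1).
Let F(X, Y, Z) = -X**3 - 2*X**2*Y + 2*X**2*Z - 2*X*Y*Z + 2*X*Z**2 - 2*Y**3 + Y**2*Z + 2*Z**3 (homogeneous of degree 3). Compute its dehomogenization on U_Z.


f(x, y) = -x**3 - 2*x**2*y + 2*x**2 - 2*x*y + 2*x - 2*y**3 + y**2 + 2

On U_Z we set Z = 1. Each monomial c·X^i·Y^j·Z^k in F becomes c·x^i·y^j·1^k = c·x^i·y^j.
Substituting Z = 1: F(X, Y, 1) = -x**3 - 2*x**2*y + 2*x**2 - 2*x*y + 2*x - 2*y**3 + y**2 + 2.
Note: deg(f) ≤ deg(F) = 3; strict inequality happens when F is divisible by Z (lost terms).


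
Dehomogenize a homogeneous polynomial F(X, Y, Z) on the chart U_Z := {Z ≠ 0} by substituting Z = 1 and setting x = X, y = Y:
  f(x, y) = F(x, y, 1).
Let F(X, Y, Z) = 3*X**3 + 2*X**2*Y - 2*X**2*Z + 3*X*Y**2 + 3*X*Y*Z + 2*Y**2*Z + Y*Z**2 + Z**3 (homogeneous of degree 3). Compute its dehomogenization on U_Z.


f(x, y) = 3*x**3 + 2*x**2*y - 2*x**2 + 3*x*y**2 + 3*x*y + 2*y**2 + y + 1

On U_Z we set Z = 1. Each monomial c·X^i·Y^j·Z^k in F becomes c·x^i·y^j·1^k = c·x^i·y^j.
Substituting Z = 1: F(X, Y, 1) = 3*x**3 + 2*x**2*y - 2*x**2 + 3*x*y**2 + 3*x*y + 2*y**2 + y + 1.
Note: deg(f) ≤ deg(F) = 3; strict inequality happens when F is divisible by Z (lost terms).


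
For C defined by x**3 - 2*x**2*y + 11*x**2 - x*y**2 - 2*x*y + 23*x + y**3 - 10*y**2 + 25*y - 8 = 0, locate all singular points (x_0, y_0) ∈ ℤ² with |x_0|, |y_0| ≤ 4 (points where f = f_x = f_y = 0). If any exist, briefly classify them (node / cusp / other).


Singular points: {(-2, 3)}; classification: node.

Compute partial derivatives:
  f_x = 3*x**2 - 4*x*y + 22*x - y**2 - 2*y + 23.
  f_y = -2*x**2 - 2*x*y - 2*x + 3*y**2 - 20*y + 25.
Scan x_0 ∈ {−4, ..., 4}. For each x_0, f_y(x_0, y) is a polynomial in y; find its integer roots y ∈ {−4, ..., 4}, then test f_x and f at those candidates.
  x = -4: f_y(-4, y) = 3*y**2 - 12*y + 1; no integer root y with |y| ≤ 4.
  x = -3: f_y(-3, y) = 3*y**2 - 14*y + 13; no integer root y with |y| ≤ 4.
  x = -2: f_y(-2, y) = 3*y**2 - 16*y + 21; vanishes at y ∈ {3}. (-2, 3): f_x = 0, f = 0 — SINGULAR.
  x = -1: f_y(-1, y) = 3*y**2 - 18*y + 25; no integer root y with |y| ≤ 4.
  x = 0: f_y(0, y) = 3*y**2 - 20*y + 25; no integer root y with |y| ≤ 4.
  x = 1: f_y(1, y) = 3*y**2 - 22*y + 21; no integer root y with |y| ≤ 4.
  x = 2: f_y(2, y) = 3*y**2 - 24*y + 13; no integer root y with |y| ≤ 4.
  x = 3: f_y(3, y) = 3*y**2 - 26*y + 1; no integer root y with |y| ≤ 4.
  x = 4: f_y(4, y) = 3*y**2 - 28*y - 15; no integer root y with |y| ≤ 4.
Only singular point on the grid: (-2, 3).
Classify: substitute x = -2 + u, y = 3 + v and expand: f = u**3 - 2*u**2*v - u**2 - u*v**2 + v**3 + v**2.
No constant or linear terms (consistent with a singular point). Quadratic part: -u**2 + v**2. Cubic part: u**3 - 2*u**2*v - u*v**2 + v**3.
The quadratic part v**2 - u**2 = (v − u)(v + u) splits into two distinct linear factors, so there are two distinct tangent lines y − 3 = ±(x − -2) — this is a node (ordinary double point).
Classification: node.


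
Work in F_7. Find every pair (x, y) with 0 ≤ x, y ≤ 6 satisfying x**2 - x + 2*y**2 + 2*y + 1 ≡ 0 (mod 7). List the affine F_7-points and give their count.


Affine F_7-points: {(2, 1), (2, 5), (3, 0), (3, 6), (5, 0), (5, 6), (6, 1), (6, 5)}; count = 8.

For each of the 49 pairs (x, y) ∈ F_7², evaluate f(x, y) mod 7. Record the zeros.
  x = 0: [0↦1, 1↦5, 2↦6, 3↦4, 4↦6, 5↦5, 6↦1]  zeros at y ∈ ∅
  x = 1: [0↦1, 1↦5, 2↦6, 3↦4, 4↦6, 5↦5, 6↦1]  zeros at y ∈ ∅
  x = 2: [0↦3, 1↦0, 2↦1, 3↦6, 4↦1, 5↦0, 6↦3]  zeros at y ∈ {1, 5}
  x = 3: [0↦0, 1↦4, 2↦5, 3↦3, 4↦5, 5↦4, 6↦0]  zeros at y ∈ {0, 6}
  x = 4: [0↦6, 1↦3, 2↦4, 3↦2, 4↦4, 5↦3, 6↦6]  zeros at y ∈ ∅
  x = 5: [0↦0, 1↦4, 2↦5, 3↦3, 4↦5, 5↦4, 6↦0]  zeros at y ∈ {0, 6}
  x = 6: [0↦3, 1↦0, 2↦1, 3↦6, 4↦1, 5↦0, 6↦3]  zeros at y ∈ {1, 5}
Collecting zeros: affine points = {(2, 1), (2, 5), (3, 0), (3, 6), (5, 0), (5, 6), (6, 1), (6, 5)}.
Total count |C(F_7)_aff| = 8.


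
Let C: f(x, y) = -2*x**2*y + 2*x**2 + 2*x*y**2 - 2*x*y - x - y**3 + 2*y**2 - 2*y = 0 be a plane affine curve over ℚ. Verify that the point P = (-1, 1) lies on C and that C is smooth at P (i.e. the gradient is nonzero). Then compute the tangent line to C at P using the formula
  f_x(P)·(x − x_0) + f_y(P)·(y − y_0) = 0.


Tangent line at P: -x - 5*y + 4 = 0.

Step 1: f(-1, 1) = 0, so P lies on C.
Step 2: partial derivatives
  f_x(x, y) = -4*x*y + 4*x + 2*y**2 - 2*y - 1, f_y(x, y) = -2*x**2 + 4*x*y - 2*x - 3*y**2 + 4*y - 2.
  f_x(P) = -1, f_y(P) = -5 (gradient nonzero, so P is smooth).
Step 3: tangent line at P: -1·(x − -1) + -5·(y − 1) = 0.
Expanding: -x - 5*y + 4 = 0.


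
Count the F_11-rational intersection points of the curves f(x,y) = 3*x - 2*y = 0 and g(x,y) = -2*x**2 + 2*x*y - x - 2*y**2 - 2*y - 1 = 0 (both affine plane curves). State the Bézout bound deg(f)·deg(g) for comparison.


Common zeros: ∅; count = 0; Bézout bound = 2.

deg(f) = 1, deg(g) = 2, so Bézout bound = 2.
Scan x ∈ F_11. For each x, list the y ∈ F_11 with f(x, y) ≡ 0 and those with g(x, y) ≡ 0 (mod 11); the common zeros in that column are the intersection.
  x = 0: f ≡ 0 at y ∈ {0}; g ≡ 0 at y ∈ ∅; common: ∅.
  x = 1: f ≡ 0 at y ∈ {7}; g ≡ 0 at y ∈ {3, 8}; common: ∅.
  x = 2: f ≡ 0 at y ∈ {3}; g ≡ 0 at y ∈ {0, 1}; common: ∅.
  x = 3: f ≡ 0 at y ∈ {10}; g ≡ 0 at y ∈ {0, 2}; common: ∅.
  x = 4: f ≡ 0 at y ∈ {6}; g ≡ 0 at y ∈ {1, 2}; common: ∅.
  x = 5: f ≡ 0 at y ∈ {2}; g ≡ 0 at y ∈ {5, 10}; common: ∅.
  x = 6: f ≡ 0 at y ∈ {9}; g ≡ 0 at y ∈ ∅; common: ∅.
  x = 7: f ≡ 0 at y ∈ {5}; g ≡ 0 at y ∈ {3}; common: ∅.
  x = 8: f ≡ 0 at y ∈ {1}; g ≡ 0 at y ∈ ∅; common: ∅.
  x = 9: f ≡ 0 at y ∈ {8}; g ≡ 0 at y ∈ ∅; common: ∅.
  x = 10: f ≡ 0 at y ∈ {4}; g ≡ 0 at y ∈ {10}; common: ∅.
Collecting: common zeros = ∅, so the count is 0.
Comparison with the Bézout bound: 0 ≤ 2 = deg(f)·deg(g), as expected for curves with no common component (the affine F_11-count falls short of the bound because intersections may lie at infinity, over extension fields, or carry multiplicity).


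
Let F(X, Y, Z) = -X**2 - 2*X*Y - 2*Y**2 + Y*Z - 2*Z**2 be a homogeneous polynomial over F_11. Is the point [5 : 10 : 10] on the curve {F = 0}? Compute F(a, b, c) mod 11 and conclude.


F(5,10,10) ≡ 4 (mod 11); P is NOT on the curve.

Evaluate F(5, 10, 10) term-by-term (mod 11).
  -X**2 ↦ -1·25·1·1 = -25
  -2*X*Y ↦ -2·5·10·1 = -100
  -2*Y**2 ↦ -2·1·100·1 = -200
  Y*Z ↦ 1·1·10·10 = 100
  -2*Z**2 ↦ -2·1·1·100 = -200
Sum: F(5, 10, 10) = (-25) + (-100) + (-200) + (100) + (-200) = -425.
Reducing mod 11: -425 ≡ 4 (mod 11).
Since F(a, b, c) ≡ 4 ≠ 0 (mod 11), P does NOT lie on the curve.


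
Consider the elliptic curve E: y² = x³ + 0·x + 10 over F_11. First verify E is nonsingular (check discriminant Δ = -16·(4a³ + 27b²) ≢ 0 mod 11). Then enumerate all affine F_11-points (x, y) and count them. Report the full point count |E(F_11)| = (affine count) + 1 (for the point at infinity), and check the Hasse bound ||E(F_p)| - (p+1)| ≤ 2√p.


Affine points = {(1, 0), (3, 2), (3, 9), (5, 5), (5, 6), (7, 1), (7, 10), (8, 4), (8, 7), (10, 3), (10, 8)}; affine count = 11; |E(F_11)| = 12.

Discriminant check: Δ ∝ 4a³ + 27b² = 4·0³ + 27·10² = 4·0 + 27·100 ≡ 5 (mod 11). Nonzero ⇒ E is nonsingular.
For each x ∈ F_11, compute rhs = x³ + 0·x + 10 mod 11, then count y ∈ F_11 with y² ≡ rhs.
  x = 0: rhs = 10, matching y values: none (0 points).
  x = 1: rhs = 0, matching y values: 0 (1 points).
  x = 2: rhs = 7, matching y values: none (0 points).
  x = 3: rhs = 4, matching y values: 2, 9 (2 points).
  x = 4: rhs = 8, matching y values: none (0 points).
  x = 5: rhs = 3, matching y values: 5, 6 (2 points).
  x = 6: rhs = 6, matching y values: none (0 points).
  x = 7: rhs = 1, matching y values: 1, 10 (2 points).
  x = 8: rhs = 5, matching y values: 4, 7 (2 points).
  x = 9: rhs = 2, matching y values: none (0 points).
  x = 10: rhs = 9, matching y values: 3, 8 (2 points).
Total affine count: 11.
Full point count |E(F_11)| = 11 + 1 = 12.
Hasse bound: |12 − (11+1)| = |0| = 0 ≤ 2√11 ≈ 6.6332 ✓.


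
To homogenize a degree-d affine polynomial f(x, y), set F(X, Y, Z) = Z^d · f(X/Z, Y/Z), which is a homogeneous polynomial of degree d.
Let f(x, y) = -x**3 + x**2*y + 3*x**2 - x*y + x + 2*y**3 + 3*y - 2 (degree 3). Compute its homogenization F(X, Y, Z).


F(X, Y, Z) = -X**3 + X**2*Y + 3*X**2*Z - X*Y*Z + X*Z**2 + 2*Y**3 + 3*Y*Z**2 - 2*Z**3

deg(f) = 3.
Substitute x = X/Z, y = Y/Z into f, then multiply by Z^3.
  monomial -1·x^3·y^0 ↦ -1·X^3·Y^0·Z^0.
  monomial 1·x^2·y^1 ↦ 1·X^2·Y^1·Z^0.
  monomial 3·x^2·y^0 ↦ 3·X^2·Y^0·Z^1.
  monomial -1·x^1·y^1 ↦ -1·X^1·Y^1·Z^1.
  monomial 1·x^1·y^0 ↦ 1·X^1·Y^0·Z^2.
  monomial 2·x^0·y^3 ↦ 2·X^0·Y^3·Z^0.
  monomial 3·x^0·y^1 ↦ 3·X^0·Y^1·Z^2.
  monomial -2·x^0·y^0 ↦ -2·X^0·Y^0·Z^3.
Collecting: F(X, Y, Z) = -X**3 + X**2*Y + 3*X**2*Z - X*Y*Z + X*Z**2 + 2*Y**3 + 3*Y*Z**2 - 2*Z**3.


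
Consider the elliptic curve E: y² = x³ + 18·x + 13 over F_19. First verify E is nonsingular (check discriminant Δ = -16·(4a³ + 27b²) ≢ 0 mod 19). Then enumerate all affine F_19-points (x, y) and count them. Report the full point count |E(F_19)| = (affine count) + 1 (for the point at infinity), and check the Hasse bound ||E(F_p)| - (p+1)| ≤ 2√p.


Affine points = {(2, 0), (4, 4), (4, 15), (5, 0), (7, 8), (7, 11), (8, 2), (8, 17), (9, 7), (9, 12), (12, 0), (14, 8), (14, 11), (17, 8), (17, 11)}; affine count = 15; |E(F_19)| = 16.

Discriminant check: Δ ∝ 4a³ + 27b² = 4·18³ + 27·13² = 4·5832 + 27·169 ≡ 18 (mod 19). Nonzero ⇒ E is nonsingular.
For each x ∈ F_19, compute rhs = x³ + 18·x + 13 mod 19, then count y ∈ F_19 with y² ≡ rhs.
  x = 0: rhs = 13, matching y values: none (0 points).
  x = 1: rhs = 13, matching y values: none (0 points).
  x = 2: rhs = 0, matching y values: 0 (1 points).
  x = 3: rhs = 18, matching y values: none (0 points).
  x = 4: rhs = 16, matching y values: 4, 15 (2 points).
  x = 5: rhs = 0, matching y values: 0 (1 points).
  x = 6: rhs = 14, matching y values: none (0 points).
  x = 7: rhs = 7, matching y values: 8, 11 (2 points).
  x = 8: rhs = 4, matching y values: 2, 17 (2 points).
  x = 9: rhs = 11, matching y values: 7, 12 (2 points).
  x = 10: rhs = 15, matching y values: none (0 points).
  x = 11: rhs = 3, matching y values: none (0 points).
  x = 12: rhs = 0, matching y values: 0 (1 points).
  x = 13: rhs = 12, matching y values: none (0 points).
  x = 14: rhs = 7, matching y values: 8, 11 (2 points).
  x = 15: rhs = 10, matching y values: none (0 points).
  x = 16: rhs = 8, matching y values: none (0 points).
  x = 17: rhs = 7, matching y values: 8, 11 (2 points).
  x = 18: rhs = 13, matching y values: none (0 points).
Total affine count: 15.
Full point count |E(F_19)| = 15 + 1 = 16.
Hasse bound: |16 − (19+1)| = |-4| = 4 ≤ 2√19 ≈ 8.7178 ✓.


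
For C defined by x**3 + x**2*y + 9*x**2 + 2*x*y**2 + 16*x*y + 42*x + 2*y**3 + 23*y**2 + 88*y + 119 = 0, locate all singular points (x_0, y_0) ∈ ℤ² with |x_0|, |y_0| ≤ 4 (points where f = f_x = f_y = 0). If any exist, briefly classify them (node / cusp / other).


Singular points: {(-2, -3)}; classification: cusp.

Compute partial derivatives:
  f_x = 3*x**2 + 2*x*y + 18*x + 2*y**2 + 16*y + 42.
  f_y = x**2 + 4*x*y + 16*x + 6*y**2 + 46*y + 88.
Scan x_0 ∈ {−4, ..., 4}. For each x_0, f_y(x_0, y) is a polynomial in y; find its integer roots y ∈ {−4, ..., 4}, then test f_x and f at those candidates.
  x = -4: f_y(-4, y) = 6*y**2 + 30*y + 40; no integer root y with |y| ≤ 4.
  x = -3: f_y(-3, y) = 6*y**2 + 34*y + 49; no integer root y with |y| ≤ 4.
  x = -2: f_y(-2, y) = 6*y**2 + 38*y + 60; vanishes at y ∈ {-3}. (-2, -3): f_x = 0, f = 0 — SINGULAR.
  x = -1: f_y(-1, y) = 6*y**2 + 42*y + 73; no integer root y with |y| ≤ 4.
  x = 0: f_y(0, y) = 6*y**2 + 46*y + 88; vanishes at y ∈ {-4}. (0, -4): f_x = 10 ≠ 0.
  x = 1: f_y(1, y) = 6*y**2 + 50*y + 105; no integer root y with |y| ≤ 4.
  x = 2: f_y(2, y) = 6*y**2 + 54*y + 124; no integer root y with |y| ≤ 4.
  x = 3: f_y(3, y) = 6*y**2 + 58*y + 145; no integer root y with |y| ≤ 4.
  x = 4: f_y(4, y) = 6*y**2 + 62*y + 168; no integer root y with |y| ≤ 4.
Only singular point on the grid: (-2, -3).
Classify: substitute x = -2 + u, y = -3 + v and expand: f = u**3 + u**2*v + 2*u*v**2 + 2*v**3 + v**2.
No constant or linear terms (consistent with a singular point). Quadratic part: v**2. Cubic part: u**3 + u**2*v + 2*u*v**2 + 2*v**3.
The quadratic part v**2 is a perfect square, so there is a single (double) tangent line v = 0, i.e. y = -3. Restricting the cubic part to that line (v = 0) leaves u**3 ≠ 0, so f is not divisible by v and the branch is v² ≈ -u**3 to lowest order — this is a cusp.
Classification: cusp.


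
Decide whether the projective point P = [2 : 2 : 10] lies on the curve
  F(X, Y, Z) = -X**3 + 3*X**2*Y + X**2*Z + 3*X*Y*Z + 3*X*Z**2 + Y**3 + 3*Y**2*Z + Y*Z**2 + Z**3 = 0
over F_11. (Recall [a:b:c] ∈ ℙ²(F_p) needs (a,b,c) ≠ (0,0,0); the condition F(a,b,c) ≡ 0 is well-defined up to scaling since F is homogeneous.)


F(2,2,10) ≡ 3 (mod 11); P is NOT on the curve.

Evaluate F(2, 2, 10) term-by-term (mod 11).
  -X**3 ↦ -1·8·1·1 = -8
  3*X**2*Y ↦ 3·4·2·1 = 24
  X**2*Z ↦ 1·4·1·10 = 40
  3*X*Y*Z ↦ 3·2·2·10 = 120
  3*X*Z**2 ↦ 3·2·1·100 = 600
  Y**3 ↦ 1·1·8·1 = 8
  3*Y**2*Z ↦ 3·1·4·10 = 120
  Y*Z**2 ↦ 1·1·2·100 = 200
  Z**3 ↦ 1·1·1·1000 = 1000
Sum: F(2, 2, 10) = (-8) + (24) + (40) + (120) + (600) + (8) + (120) + (200) + (1000) = 2104.
Reducing mod 11: 2104 ≡ 3 (mod 11).
Since F(a, b, c) ≡ 3 ≠ 0 (mod 11), P does NOT lie on the curve.


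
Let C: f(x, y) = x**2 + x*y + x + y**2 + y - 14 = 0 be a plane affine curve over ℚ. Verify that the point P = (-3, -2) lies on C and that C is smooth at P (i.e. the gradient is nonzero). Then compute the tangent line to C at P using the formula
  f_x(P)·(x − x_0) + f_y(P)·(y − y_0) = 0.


Tangent line at P: -7*x - 6*y - 33 = 0.

Step 1: f(-3, -2) = 0, so P lies on C.
Step 2: partial derivatives
  f_x(x, y) = 2*x + y + 1, f_y(x, y) = x + 2*y + 1.
  f_x(P) = -7, f_y(P) = -6 (gradient nonzero, so P is smooth).
Step 3: tangent line at P: -7·(x − -3) + -6·(y − -2) = 0.
Expanding: -7*x - 6*y - 33 = 0.


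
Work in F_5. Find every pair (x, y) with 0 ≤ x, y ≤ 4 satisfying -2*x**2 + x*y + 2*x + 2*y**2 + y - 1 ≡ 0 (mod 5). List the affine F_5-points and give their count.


Affine F_5-points: {(0, 3), (0, 4), (2, 0), (2, 1), (3, 4), (4, 0)}; count = 6.

For each of the 25 pairs (x, y) ∈ F_5², evaluate f(x, y) mod 5. Record the zeros.
  x = 0: [0↦4, 1↦2, 2↦4, 3↦0, 4↦0]  zeros at y ∈ {3, 4}
  x = 1: [0↦4, 1↦3, 2↦1, 3↦3, 4↦4]  zeros at y ∈ ∅
  x = 2: [0↦0, 1↦0, 2↦4, 3↦2, 4↦4]  zeros at y ∈ {0, 1}
  x = 3: [0↦2, 1↦3, 2↦3, 3↦2, 4↦0]  zeros at y ∈ {4}
  x = 4: [0↦0, 1↦2, 2↦3, 3↦3, 4↦2]  zeros at y ∈ {0}
Collecting zeros: affine points = {(0, 3), (0, 4), (2, 0), (2, 1), (3, 4), (4, 0)}.
Total count |C(F_5)_aff| = 6.


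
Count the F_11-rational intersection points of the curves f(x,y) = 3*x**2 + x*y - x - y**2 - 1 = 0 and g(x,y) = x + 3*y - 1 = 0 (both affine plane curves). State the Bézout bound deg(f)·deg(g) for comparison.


Common zeros: {(7, 9), (8, 5)}; count = 2; Bézout bound = 2.

deg(f) = 2, deg(g) = 1, so Bézout bound = 2.
Scan x ∈ F_11. For each x, list the y ∈ F_11 with f(x, y) ≡ 0 and those with g(x, y) ≡ 0 (mod 11); the common zeros in that column are the intersection.
  x = 0: f ≡ 0 at y ∈ ∅; g ≡ 0 at y ∈ {4}; common: ∅.
  x = 1: f ≡ 0 at y ∈ {4, 8}; g ≡ 0 at y ∈ {0}; common: ∅.
  x = 2: f ≡ 0 at y ∈ ∅; g ≡ 0 at y ∈ {7}; common: ∅.
  x = 3: f ≡ 0 at y ∈ ∅; g ≡ 0 at y ∈ {3}; common: ∅.
  x = 4: f ≡ 0 at y ∈ {7, 8}; g ≡ 0 at y ∈ {10}; common: ∅.
  x = 5: f ≡ 0 at y ∈ {7, 9}; g ≡ 0 at y ∈ {6}; common: ∅.
  x = 6: f ≡ 0 at y ∈ {3}; g ≡ 0 at y ∈ {2}; common: ∅.
  x = 7: f ≡ 0 at y ∈ {9}; g ≡ 0 at y ∈ {9}; common: {9}.
  x = 8: f ≡ 0 at y ∈ {3, 5}; g ≡ 0 at y ∈ {5}; common: {5}.
  x = 9: f ≡ 0 at y ∈ {4, 5}; g ≡ 0 at y ∈ {1}; common: ∅.
  x = 10: f ≡ 0 at y ∈ ∅; g ≡ 0 at y ∈ {8}; common: ∅.
Collecting: common zeros = {(7, 9), (8, 5)}, so the count is 2.
Comparison with the Bézout bound: 2 ≤ 2 = deg(f)·deg(g), as expected for curves with no common component (the bound is attained).


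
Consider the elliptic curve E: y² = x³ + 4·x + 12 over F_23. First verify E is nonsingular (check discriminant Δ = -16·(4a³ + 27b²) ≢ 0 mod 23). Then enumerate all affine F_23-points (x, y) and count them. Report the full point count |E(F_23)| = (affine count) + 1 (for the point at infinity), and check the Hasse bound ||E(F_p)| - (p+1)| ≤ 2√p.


Affine points = {(0, 9), (0, 14), (4, 0), (8, 2), (8, 21), (9, 8), (9, 15), (14, 11), (14, 12), (16, 3), (16, 20), (17, 5), (17, 18), (19, 1), (19, 22)}; affine count = 15; |E(F_23)| = 16.

Discriminant check: Δ ∝ 4a³ + 27b² = 4·4³ + 27·12² = 4·64 + 27·144 ≡ 4 (mod 23). Nonzero ⇒ E is nonsingular.
For each x ∈ F_23, compute rhs = x³ + 4·x + 12 mod 23, then count y ∈ F_23 with y² ≡ rhs.
  x = 0: rhs = 12, matching y values: 9, 14 (2 points).
  x = 1: rhs = 17, matching y values: none (0 points).
  x = 2: rhs = 5, matching y values: none (0 points).
  x = 3: rhs = 5, matching y values: none (0 points).
  x = 4: rhs = 0, matching y values: 0 (1 points).
  x = 5: rhs = 19, matching y values: none (0 points).
  x = 6: rhs = 22, matching y values: none (0 points).
  x = 7: rhs = 15, matching y values: none (0 points).
  x = 8: rhs = 4, matching y values: 2, 21 (2 points).
  x = 9: rhs = 18, matching y values: 8, 15 (2 points).
  x = 10: rhs = 17, matching y values: none (0 points).
  x = 11: rhs = 7, matching y values: none (0 points).
  x = 12: rhs = 17, matching y values: none (0 points).
  x = 13: rhs = 7, matching y values: none (0 points).
  x = 14: rhs = 6, matching y values: 11, 12 (2 points).
  x = 15: rhs = 20, matching y values: none (0 points).
  x = 16: rhs = 9, matching y values: 3, 20 (2 points).
  x = 17: rhs = 2, matching y values: 5, 18 (2 points).
  x = 18: rhs = 5, matching y values: none (0 points).
  x = 19: rhs = 1, matching y values: 1, 22 (2 points).
  x = 20: rhs = 19, matching y values: none (0 points).
  x = 21: rhs = 19, matching y values: none (0 points).
  x = 22: rhs = 7, matching y values: none (0 points).
Total affine count: 15.
Full point count |E(F_23)| = 15 + 1 = 16.
Hasse bound: |16 − (23+1)| = |-8| = 8 ≤ 2√23 ≈ 9.5917 ✓.


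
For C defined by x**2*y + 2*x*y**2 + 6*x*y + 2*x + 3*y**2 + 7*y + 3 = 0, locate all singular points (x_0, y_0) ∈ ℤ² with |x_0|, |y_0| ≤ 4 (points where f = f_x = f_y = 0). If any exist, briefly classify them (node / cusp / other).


Singular points: {(-1, -1)}; classification: node.

Compute partial derivatives:
  f_x = 2*x*y + 2*y**2 + 6*y + 2.
  f_y = x**2 + 4*x*y + 6*x + 6*y + 7.
Scan x_0 ∈ {−4, ..., 4}. For each x_0, f_y(x_0, y) is a polynomial in y; find its integer roots y ∈ {−4, ..., 4}, then test f_x and f at those candidates.
  x = -4: f_y(-4, y) = -10*y - 1; no integer root y with |y| ≤ 4.
  x = -3: f_y(-3, y) = -6*y - 2; no integer root y with |y| ≤ 4.
  x = -2: f_y(-2, y) = -2*y - 1; no integer root y with |y| ≤ 4.
  x = -1: f_y(-1, y) = 2*y + 2; vanishes at y ∈ {-1}. (-1, -1): f_x = 0, f = 0 — SINGULAR.
  x = 0: f_y(0, y) = 6*y + 7; no integer root y with |y| ≤ 4.
  x = 1: f_y(1, y) = 10*y + 14; no integer root y with |y| ≤ 4.
  x = 2: f_y(2, y) = 14*y + 23; no integer root y with |y| ≤ 4.
  x = 3: f_y(3, y) = 18*y + 34; no integer root y with |y| ≤ 4.
  x = 4: f_y(4, y) = 22*y + 47; no integer root y with |y| ≤ 4.
Only singular point on the grid: (-1, -1).
Classify: substitute x = -1 + u, y = -1 + v and expand: f = u**2*v - u**2 + 2*u*v**2 + v**2.
No constant or linear terms (consistent with a singular point). Quadratic part: -u**2 + v**2. Cubic part: u**2*v + 2*u*v**2.
The quadratic part v**2 - u**2 = (v − u)(v + u) splits into two distinct linear factors, so there are two distinct tangent lines y − -1 = ±(x − -1) — this is a node (ordinary double point).
Classification: node.


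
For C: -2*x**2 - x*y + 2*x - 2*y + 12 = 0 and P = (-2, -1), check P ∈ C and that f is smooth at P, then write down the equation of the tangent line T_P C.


Tangent line at P: 11*x + 22 = 0.

Step 1: f(-2, -1) = 0, so P lies on C.
Step 2: partial derivatives
  f_x(x, y) = -4*x - y + 2, f_y(x, y) = -x - 2.
  f_x(P) = 11, f_y(P) = 0 (gradient nonzero, so P is smooth).
Step 3: tangent line at P: 11·(x − -2) + 0·(y − -1) = 0.
Expanding: 11*x + 22 = 0.


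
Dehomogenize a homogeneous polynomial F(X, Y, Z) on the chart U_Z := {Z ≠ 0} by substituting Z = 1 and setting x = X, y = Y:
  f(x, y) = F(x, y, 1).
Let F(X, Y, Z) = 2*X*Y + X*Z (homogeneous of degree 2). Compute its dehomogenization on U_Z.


f(x, y) = 2*x*y + x

On U_Z we set Z = 1. Each monomial c·X^i·Y^j·Z^k in F becomes c·x^i·y^j·1^k = c·x^i·y^j.
Substituting Z = 1: F(X, Y, 1) = 2*x*y + x.
Note: deg(f) ≤ deg(F) = 2; strict inequality happens when F is divisible by Z (lost terms).


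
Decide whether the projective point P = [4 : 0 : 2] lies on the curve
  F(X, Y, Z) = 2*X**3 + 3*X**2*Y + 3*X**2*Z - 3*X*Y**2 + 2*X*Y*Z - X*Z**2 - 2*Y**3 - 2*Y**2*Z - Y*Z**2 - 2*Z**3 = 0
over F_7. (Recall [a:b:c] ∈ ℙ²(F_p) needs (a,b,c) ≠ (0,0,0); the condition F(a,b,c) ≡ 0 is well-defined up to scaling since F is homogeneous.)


F(4,0,2) ≡ 3 (mod 7); P is NOT on the curve.

Evaluate F(4, 0, 2) term-by-term (mod 7).
  2*X**3 ↦ 2·64·1·1 = 128
  3*X**2*Y ↦ 3·16·0·1 = 0
  3*X**2*Z ↦ 3·16·1·2 = 96
  -3*X*Y**2 ↦ -3·4·0·1 = 0
  2*X*Y*Z ↦ 2·4·0·2 = 0
  -X*Z**2 ↦ -1·4·1·4 = -16
  -2*Y**3 ↦ -2·1·0·1 = 0
  -2*Y**2*Z ↦ -2·1·0·2 = 0
  -Y*Z**2 ↦ -1·1·0·4 = 0
  -2*Z**3 ↦ -2·1·1·8 = -16
Sum: F(4, 0, 2) = (128) + (0) + (96) + (0) + (0) + (-16) + (0) + (0) + (0) + (-16) = 192.
Reducing mod 7: 192 ≡ 3 (mod 7).
Since F(a, b, c) ≡ 3 ≠ 0 (mod 7), P does NOT lie on the curve.
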